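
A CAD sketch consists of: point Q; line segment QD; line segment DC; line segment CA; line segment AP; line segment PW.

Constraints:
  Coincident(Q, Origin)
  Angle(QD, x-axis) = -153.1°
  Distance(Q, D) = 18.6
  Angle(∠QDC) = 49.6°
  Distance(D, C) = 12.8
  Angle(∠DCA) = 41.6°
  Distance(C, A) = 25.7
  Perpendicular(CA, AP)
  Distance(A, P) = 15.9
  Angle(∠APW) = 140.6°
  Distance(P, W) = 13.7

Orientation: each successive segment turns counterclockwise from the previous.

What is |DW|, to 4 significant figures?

19.46

CA is perpendicular to AP, so AP runs at -154.3°; with |AP| = 15.9, P = (-30.25, 2.908). ∠APW = 140.6° gives PW at -114.9° from the x-axis; with |PW| = 13.7, W = (-36.02, -9.519). Then |DW| = |W − D| = 19.46.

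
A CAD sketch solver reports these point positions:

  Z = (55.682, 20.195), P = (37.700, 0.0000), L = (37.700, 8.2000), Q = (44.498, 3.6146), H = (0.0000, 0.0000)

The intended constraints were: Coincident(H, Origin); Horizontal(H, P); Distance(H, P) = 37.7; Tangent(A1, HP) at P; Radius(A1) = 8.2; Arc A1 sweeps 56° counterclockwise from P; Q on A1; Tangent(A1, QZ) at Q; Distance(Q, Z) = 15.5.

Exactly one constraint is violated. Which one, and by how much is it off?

Distance(Q, Z) = 15.5 — off by 4.50.

H = (0.00, 0.00) ✓; H.y = 0.00, P.y = 0.00 ✓; |HP| = 37.70 ✓; ∠(LP, PH) = 90.00° ✓; |LP| = 8.200 ✓; bearing(L→Q) − bearing(L→P) = 56.00° ✓; |LQ| = 8.200 ✓; ∠(LQ, QZ) = 90.00° ✓; |QZ| = 20.00 ✗.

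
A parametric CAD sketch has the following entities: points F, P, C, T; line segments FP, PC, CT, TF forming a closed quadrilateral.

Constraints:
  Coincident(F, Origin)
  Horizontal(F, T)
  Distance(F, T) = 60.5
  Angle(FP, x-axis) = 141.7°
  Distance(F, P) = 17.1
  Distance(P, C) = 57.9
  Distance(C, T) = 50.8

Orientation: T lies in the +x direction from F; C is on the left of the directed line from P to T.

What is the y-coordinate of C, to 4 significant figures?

43.48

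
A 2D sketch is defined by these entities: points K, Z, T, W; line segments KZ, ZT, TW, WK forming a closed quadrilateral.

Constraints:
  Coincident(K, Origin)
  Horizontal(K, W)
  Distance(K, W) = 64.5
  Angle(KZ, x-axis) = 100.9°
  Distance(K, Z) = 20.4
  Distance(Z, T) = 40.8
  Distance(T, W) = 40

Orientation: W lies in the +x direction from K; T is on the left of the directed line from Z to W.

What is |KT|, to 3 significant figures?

45.8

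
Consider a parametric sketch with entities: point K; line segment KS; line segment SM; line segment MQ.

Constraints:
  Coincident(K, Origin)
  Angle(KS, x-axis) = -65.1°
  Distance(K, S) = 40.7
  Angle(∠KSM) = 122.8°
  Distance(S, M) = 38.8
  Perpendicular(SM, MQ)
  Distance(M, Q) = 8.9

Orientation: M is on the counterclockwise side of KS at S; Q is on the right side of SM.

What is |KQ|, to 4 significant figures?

74.57

K is at the origin; KS runs at -65.1° with length 40.7, so S = 40.7·(cos -65.1°, sin -65.1°) = (17.14, -36.92). ∠KSM = 122.8°, so SM runs at -65.1° + (180° − 122.8°) = -7.900° from the x-axis; with |SM| = 38.8, M = S + 38.8·(cos -7.900°, sin -7.900°) = (55.57, -42.25). SM is perpendicular to MQ; with |MQ| = 8.9 on the right of SM, Q = M + 8.9·(-0.1374, -0.9905) = (54.34, -51.07). Then |KQ| = |Q − K| = 74.57.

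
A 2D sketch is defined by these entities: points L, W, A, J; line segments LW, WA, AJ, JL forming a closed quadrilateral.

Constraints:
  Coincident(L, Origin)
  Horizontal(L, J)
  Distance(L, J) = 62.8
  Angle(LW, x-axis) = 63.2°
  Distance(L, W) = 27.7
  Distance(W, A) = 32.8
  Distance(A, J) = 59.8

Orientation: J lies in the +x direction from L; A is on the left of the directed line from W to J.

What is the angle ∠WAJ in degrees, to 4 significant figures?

67.37°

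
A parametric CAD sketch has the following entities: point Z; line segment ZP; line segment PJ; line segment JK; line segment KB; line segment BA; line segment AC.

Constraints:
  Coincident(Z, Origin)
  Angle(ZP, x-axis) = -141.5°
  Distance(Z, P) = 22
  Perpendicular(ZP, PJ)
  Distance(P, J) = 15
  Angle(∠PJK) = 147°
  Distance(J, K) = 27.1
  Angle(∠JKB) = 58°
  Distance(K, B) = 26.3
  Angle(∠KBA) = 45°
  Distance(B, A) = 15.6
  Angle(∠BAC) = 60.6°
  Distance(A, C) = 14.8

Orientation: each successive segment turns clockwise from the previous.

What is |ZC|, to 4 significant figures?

28.86

Z is at the origin; ZP runs at -141.5° with length 22.0, so P = (-17.22, -13.70). ZP is perpendicular to PJ, so PJ runs at 128.5°; with |PJ| = 15.0, J = (-26.56, -1.956). ∠PJK = 147.0° gives JK at 95.50° from the x-axis; with |JK| = 27.1, K = (-29.15, 25.02). ∠JKB = 58.0° gives KB at -26.50° from the x-axis; with |KB| = 26.3, B = (-5.616, 13.28). ∠KBA = 45.0° gives BA at -161.5° from the x-axis; with |BA| = 15.6, A = (-20.41, 8.334). ∠BAC = 60.6° gives AC at 79.10° from the x-axis; with |AC| = 14.8, C = (-17.61, 22.87). Then |ZC| = |C − Z| = 28.86.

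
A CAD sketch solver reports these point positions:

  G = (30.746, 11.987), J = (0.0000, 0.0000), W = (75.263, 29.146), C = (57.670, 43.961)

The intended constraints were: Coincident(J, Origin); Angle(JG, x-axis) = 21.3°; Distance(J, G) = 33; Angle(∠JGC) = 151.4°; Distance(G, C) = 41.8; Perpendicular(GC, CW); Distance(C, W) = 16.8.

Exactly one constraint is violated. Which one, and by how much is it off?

Distance(C, W) = 16.8 — off by 6.20.

J = (0.00, 0.00) ✓; JG at 21.30° ✓; |JG| = 33.00 ✓; ∠JGC = 151.4° ✓; |GC| = 41.80 ✓; ∠(GC, CW) = 90.00° ✓; |CW| = 23.00 ✗.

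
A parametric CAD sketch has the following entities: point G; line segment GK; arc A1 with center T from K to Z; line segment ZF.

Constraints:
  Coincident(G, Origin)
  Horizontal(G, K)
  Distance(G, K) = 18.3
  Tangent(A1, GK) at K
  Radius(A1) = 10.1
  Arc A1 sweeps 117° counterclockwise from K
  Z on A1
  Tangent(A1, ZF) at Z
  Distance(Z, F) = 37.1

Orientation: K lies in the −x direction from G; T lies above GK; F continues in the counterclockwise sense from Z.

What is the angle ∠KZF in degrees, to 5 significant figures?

121.50°

On A1, K sits at bearing -90° from T; a 117° counterclockwise sweep puts Z at bearing 27°, so Z = T + 10.1·(cos 27°, sin 27°) = (-9.3008, 14.685). A1 meets ZF tangentially, so TZ is at right angles to ZF, so ZF runs along (−sin 27°, cos 27°); with |ZF| = 37.1, F = (-26.144, 47.742). Then cos ∠KZF = ZK·ZF / (|ZK||ZF|), giving 121.50°.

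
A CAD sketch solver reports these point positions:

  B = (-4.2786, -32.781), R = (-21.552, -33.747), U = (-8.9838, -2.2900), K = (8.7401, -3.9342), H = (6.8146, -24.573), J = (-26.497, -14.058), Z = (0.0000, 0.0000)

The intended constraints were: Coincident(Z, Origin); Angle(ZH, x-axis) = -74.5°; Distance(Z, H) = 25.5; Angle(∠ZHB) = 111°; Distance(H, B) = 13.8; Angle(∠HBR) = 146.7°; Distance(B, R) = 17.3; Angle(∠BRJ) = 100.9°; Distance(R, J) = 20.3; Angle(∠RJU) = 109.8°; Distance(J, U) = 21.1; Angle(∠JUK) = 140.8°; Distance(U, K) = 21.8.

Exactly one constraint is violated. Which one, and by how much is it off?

Distance(U, K) = 21.8 — off by 4.00.

Z = (0.00, 0.00) ✓; ZH at -74.50° ✓; |ZH| = 25.50 ✓; ∠ZHB = 111.0° ✓; |HB| = 13.80 ✓; ∠HBR = 146.7° ✓; |BR| = 17.30 ✓; ∠BRJ = 100.9° ✓; |RJ| = 20.30 ✓; ∠RJU = 109.8° ✓; |JU| = 21.10 ✓; ∠JUK = 140.8° ✓; |UK| = 17.80 ✗.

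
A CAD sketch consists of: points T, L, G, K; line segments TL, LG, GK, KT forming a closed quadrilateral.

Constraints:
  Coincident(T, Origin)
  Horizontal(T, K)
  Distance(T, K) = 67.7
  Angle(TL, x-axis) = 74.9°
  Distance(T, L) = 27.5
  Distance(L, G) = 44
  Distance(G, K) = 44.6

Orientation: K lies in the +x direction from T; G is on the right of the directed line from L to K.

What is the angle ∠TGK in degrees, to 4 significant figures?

134.0°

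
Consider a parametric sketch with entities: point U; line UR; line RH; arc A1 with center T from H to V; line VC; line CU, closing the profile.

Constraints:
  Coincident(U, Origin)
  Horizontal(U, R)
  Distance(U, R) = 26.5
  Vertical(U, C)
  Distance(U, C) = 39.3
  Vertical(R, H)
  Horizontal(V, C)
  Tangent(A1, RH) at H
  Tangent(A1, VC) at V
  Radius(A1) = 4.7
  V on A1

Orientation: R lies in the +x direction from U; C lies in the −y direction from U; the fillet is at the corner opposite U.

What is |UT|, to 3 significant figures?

40.9

U and C share the same x with |UC| = 39.3 and C on the −y side, so C = (0.00, -39.3). The virtual corner opposite U is at (26.5, -39.3). Since A1 is tangent to RH there, TH ⟂ RH and the tangent condition forces TV to be normal to VC, with radius 4.7, so the center T sits 4.7 in from both sides at T = (21.8, -34.6). Then |UT| = |T − U| = 40.9.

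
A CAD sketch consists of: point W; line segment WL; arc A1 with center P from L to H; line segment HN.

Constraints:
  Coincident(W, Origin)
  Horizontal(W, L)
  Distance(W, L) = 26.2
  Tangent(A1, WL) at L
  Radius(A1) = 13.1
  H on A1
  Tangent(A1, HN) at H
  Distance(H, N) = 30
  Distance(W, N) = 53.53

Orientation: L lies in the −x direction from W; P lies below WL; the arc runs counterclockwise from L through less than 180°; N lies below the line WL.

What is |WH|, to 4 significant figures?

42.35

Checks: W.y = 0.00, L.y = 0.00 ✓; |PH| = 13.10 ✓; ∠(PH, HN) = 90.00° ✓; |HN| = 30.00 ✓; |WN| = 53.53 ✓.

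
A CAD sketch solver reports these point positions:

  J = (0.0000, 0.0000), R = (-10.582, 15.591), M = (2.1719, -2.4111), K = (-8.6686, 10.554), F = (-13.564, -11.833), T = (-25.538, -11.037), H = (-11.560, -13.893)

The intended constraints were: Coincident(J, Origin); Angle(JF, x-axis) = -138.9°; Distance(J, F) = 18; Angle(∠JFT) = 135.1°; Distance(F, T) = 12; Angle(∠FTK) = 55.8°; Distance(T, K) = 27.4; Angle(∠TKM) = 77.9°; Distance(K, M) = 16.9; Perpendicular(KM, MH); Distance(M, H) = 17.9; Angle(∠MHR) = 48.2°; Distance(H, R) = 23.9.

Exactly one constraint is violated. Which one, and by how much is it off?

Distance(H, R) = 23.9 — off by 5.60.

J = (0.00, 0.00) ✓; JF at -138.9° ✓; |JF| = 18.00 ✓; ∠JFT = 135.1° ✓; |FT| = 12.00 ✓; ∠FTK = 55.80° ✓; |TK| = 27.40 ✓; ∠TKM = 77.90° ✓; |KM| = 16.90 ✓; ∠(KM, MH) = 90.00° ✓; |MH| = 17.90 ✓; ∠MHR = 48.20° ✓; |HR| = 29.50 ✗.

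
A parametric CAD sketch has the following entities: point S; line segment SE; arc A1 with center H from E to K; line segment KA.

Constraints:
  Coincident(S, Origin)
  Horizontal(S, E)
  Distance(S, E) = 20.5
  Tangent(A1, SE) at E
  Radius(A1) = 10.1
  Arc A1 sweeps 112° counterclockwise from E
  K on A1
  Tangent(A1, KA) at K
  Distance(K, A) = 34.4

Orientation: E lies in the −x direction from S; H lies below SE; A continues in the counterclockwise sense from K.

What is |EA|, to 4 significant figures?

45.91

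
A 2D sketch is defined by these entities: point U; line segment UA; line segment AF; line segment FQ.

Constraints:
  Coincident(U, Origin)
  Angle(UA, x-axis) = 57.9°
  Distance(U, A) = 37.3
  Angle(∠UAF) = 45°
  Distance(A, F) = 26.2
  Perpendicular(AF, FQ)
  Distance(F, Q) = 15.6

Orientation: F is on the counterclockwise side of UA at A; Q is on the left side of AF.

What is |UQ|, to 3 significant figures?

10.8

∠UAF = 45.0°, so AF runs at 57.9° + (180° − 45.0°) = 193° from the x-axis; with |AF| = 26.2, F = A + 26.2·(cos 193°, sin 193°) = (-5.72, 25.7). AF is perpendicular to FQ; with |FQ| = 15.6 on the left of AF, Q = F + 15.6·(0.223, -0.975) = (-2.23, 10.5). Then |UQ| = |Q − U| = 10.8.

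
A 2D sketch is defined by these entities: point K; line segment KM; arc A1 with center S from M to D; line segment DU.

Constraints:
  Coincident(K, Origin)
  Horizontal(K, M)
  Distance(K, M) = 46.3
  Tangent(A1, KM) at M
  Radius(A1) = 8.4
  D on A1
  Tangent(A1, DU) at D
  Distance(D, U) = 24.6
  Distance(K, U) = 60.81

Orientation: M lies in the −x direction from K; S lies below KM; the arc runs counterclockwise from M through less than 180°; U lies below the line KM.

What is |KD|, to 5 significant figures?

55.456

K is at the origin; K and M share the same y with |KM| = 46.3 and M on the −x side, so M = (-46.300, 0.0000). Tangency of A1 to KM means the radius SM is perpendicular to KM, so S = M + (0, -8.4) = (-46.300, -8.4000). Since SD ⟂ DU (tangency), |SU| = √(8.4² + 24.6²) = 25.995 regardless of where D sits on A1. So U lies on both circle(K, 60.81) and circle(S, 25.995); the below-KM intersection is U = (-50.366, -34.075). D is the foot of the tangent from U: D = (-54.576, -9.8374).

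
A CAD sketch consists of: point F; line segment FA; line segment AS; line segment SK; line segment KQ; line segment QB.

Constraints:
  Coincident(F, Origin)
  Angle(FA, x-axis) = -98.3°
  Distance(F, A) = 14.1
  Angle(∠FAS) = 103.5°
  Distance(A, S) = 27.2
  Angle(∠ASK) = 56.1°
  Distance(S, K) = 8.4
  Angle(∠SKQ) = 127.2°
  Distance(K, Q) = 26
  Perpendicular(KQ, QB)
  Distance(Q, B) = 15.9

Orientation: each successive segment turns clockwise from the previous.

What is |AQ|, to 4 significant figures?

9.142

∠ASK = 56.1° gives SK at 61.30° from the x-axis; with |SK| = 8.4, K = (-25.09, -9.049). ∠SKQ = 127.2° gives KQ at 8.500° from the x-axis; with |KQ| = 26.0, Q = (0.6248, -5.206). Then |AQ| = |Q − A| = 9.142.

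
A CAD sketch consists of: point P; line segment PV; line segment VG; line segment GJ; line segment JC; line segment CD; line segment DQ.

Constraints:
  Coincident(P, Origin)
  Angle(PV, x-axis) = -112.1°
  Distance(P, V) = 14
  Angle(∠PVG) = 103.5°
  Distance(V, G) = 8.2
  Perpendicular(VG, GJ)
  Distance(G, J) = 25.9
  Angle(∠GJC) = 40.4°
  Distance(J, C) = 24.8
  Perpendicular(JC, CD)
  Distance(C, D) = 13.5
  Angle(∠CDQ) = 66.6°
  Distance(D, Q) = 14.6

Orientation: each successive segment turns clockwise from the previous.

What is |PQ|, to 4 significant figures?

10.04

P is at the origin; PV runs at -112.1° with length 14.0, so V = (-5.267, -12.97). ∠PVG = 103.5° gives VG at 171.4° from the x-axis; with |VG| = 8.2, G = (-13.37, -11.75). VG ⟂ GJ, so GJ runs at 81.40°; with |GJ| = 25.9, J = (-9.502, 13.86). ∠GJC = 40.4° gives JC at -58.20° from the x-axis; with |JC| = 24.8, C = (3.567, -7.214). JC is perpendicular to CD, so CD runs at -148.2°; with |CD| = 13.5, D = (-7.907, -14.33). ∠CDQ = 66.6° gives DQ at 98.40° from the x-axis; with |DQ| = 14.6, Q = (-10.04, 0.1157). Then |PQ| = |Q − P| = 10.04.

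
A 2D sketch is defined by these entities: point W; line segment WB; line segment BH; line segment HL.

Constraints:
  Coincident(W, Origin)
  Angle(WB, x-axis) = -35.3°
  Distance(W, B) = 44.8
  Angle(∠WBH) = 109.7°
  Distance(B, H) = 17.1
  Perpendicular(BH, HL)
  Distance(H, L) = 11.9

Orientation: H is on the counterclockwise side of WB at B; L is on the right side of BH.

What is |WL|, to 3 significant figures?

62.9

∠WBH = 109.7°, so BH runs at -35.3° + (180° − 109.7°) = 35.0° from the x-axis; with |BH| = 17.1, H = B + 17.1·(cos 35.0°, sin 35.0°) = (50.6, -16.1). BH ⟂ HL; with |HL| = 11.9 on the right of BH, L = H + 11.9·(0.574, -0.819) = (57.4, -25.8). Then |WL| = |L − W| = 62.9.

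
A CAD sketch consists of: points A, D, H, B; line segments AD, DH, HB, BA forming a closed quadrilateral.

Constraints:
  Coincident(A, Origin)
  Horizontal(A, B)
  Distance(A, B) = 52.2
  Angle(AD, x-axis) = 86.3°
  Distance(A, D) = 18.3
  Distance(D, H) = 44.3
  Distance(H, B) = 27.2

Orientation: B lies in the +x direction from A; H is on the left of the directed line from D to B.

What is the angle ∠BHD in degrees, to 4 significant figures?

95.57°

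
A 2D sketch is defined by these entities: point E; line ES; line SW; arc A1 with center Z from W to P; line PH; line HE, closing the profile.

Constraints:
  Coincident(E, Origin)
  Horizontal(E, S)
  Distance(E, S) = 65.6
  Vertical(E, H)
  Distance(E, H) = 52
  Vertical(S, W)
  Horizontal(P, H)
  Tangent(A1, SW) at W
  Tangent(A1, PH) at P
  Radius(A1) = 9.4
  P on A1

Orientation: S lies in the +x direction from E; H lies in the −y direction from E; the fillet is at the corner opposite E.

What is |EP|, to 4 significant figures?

76.57

The virtual corner opposite E is at (65.60, -52.00). Since A1 is tangent to SW there, ZW ⟂ SW and since A1 is tangent to PH there, ZP ⟂ PH, with radius 9.4, so the center Z sits 9.4 in from both sides at Z = (56.20, -42.60). That places the tangent points at W = (65.60, -42.60) on SW and P = (56.20, -52.00) on PH. Then |EP| = |P − E| = 76.57.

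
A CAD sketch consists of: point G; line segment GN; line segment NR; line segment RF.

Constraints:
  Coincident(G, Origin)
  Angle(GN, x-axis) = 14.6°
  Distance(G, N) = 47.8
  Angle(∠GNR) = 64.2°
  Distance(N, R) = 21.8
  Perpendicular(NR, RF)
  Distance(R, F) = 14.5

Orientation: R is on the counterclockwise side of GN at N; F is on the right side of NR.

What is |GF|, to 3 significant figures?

57.5

G is at the origin; GN runs at 14.6° with length 47.8, so N = 47.8·(cos 14.6°, sin 14.6°) = (46.3, 12.0). ∠GNR = 64.2°, so NR runs at 14.6° + (180° − 64.2°) = 130° from the x-axis; with |NR| = 21.8, R = N + 21.8·(cos 130°, sin 130°) = (32.1, 28.7). NR is perpendicular to RF; with |RF| = 14.5 on the right of NR, F = R + 14.5·(0.762, 0.648) = (43.2, 38.0). Then |GF| = |F − G| = 57.5.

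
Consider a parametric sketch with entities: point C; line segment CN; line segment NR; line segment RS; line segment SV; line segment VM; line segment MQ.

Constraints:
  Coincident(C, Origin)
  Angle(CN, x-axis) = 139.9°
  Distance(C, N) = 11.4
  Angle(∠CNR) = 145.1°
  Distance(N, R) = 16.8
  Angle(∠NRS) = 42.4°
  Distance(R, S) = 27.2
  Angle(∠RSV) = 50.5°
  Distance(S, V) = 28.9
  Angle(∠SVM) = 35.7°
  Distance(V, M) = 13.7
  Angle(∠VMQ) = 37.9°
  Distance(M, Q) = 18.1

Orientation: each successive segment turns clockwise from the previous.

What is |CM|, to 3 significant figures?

14.6

C is at the origin; CN runs at 139.9° with length 11.4, so N = (-8.72, 7.34). ∠CNR = 145.1° gives NR at 105° from the x-axis; with |NR| = 16.8, R = (-13.1, 23.6). ∠NRS = 42.4° gives RS at -32.6° from the x-axis; with |RS| = 27.2, S = (9.85, 8.92). ∠RSV = 50.5° gives SV at -162° from the x-axis; with |SV| = 28.9, V = (-17.7, 0.0334). ∠SVM = 35.7° gives VM at 53.6° from the x-axis; with |VM| = 13.7, M = (-9.52, 11.1). Then |CM| = |M − C| = 14.6.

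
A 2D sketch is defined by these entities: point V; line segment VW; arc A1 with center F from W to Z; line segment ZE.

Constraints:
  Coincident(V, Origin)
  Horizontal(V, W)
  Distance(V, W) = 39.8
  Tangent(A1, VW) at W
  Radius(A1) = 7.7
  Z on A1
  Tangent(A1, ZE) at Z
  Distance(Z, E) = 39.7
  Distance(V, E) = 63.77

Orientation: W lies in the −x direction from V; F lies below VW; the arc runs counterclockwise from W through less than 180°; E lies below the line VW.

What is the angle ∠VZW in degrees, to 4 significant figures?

38.53°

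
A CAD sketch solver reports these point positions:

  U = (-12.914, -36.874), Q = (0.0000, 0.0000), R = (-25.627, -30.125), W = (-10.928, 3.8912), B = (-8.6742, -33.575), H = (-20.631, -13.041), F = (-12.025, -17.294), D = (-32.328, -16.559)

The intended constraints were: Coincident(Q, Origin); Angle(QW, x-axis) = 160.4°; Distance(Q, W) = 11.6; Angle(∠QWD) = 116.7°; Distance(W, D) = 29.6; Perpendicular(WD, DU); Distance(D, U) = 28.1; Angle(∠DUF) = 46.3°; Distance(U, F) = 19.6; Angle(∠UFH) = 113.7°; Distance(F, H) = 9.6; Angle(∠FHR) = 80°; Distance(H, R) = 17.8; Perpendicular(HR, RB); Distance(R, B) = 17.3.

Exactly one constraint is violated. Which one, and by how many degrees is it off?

Perpendicular(HR, RB) — off by 4.80°.

Q = (0.00, 0.00) ✓; QW at 160.4° ✓; |QW| = 11.60 ✓; ∠QWD = 116.7° ✓; |WD| = 29.60 ✓; ∠(WD, DU) = 90.00° ✓; |DU| = 28.10 ✓; ∠DUF = 46.30° ✓; |UF| = 19.60 ✓; ∠UFH = 113.7° ✓; |FH| = 9.600 ✓; ∠FHR = 80.00° ✓; |HR| = 17.80 ✓; ∠(HR, RB) = 94.80° ✗; |RB| = 17.30 ✓.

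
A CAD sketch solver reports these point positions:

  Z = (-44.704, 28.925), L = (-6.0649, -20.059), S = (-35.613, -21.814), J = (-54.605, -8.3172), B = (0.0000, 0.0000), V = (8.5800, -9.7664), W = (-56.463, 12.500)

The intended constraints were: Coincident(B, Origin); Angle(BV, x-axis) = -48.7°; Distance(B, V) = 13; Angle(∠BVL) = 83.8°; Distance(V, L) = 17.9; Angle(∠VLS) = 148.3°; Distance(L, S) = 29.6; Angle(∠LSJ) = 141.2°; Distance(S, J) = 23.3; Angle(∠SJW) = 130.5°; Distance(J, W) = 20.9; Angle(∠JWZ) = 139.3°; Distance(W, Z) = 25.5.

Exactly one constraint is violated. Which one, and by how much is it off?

Distance(W, Z) = 25.5 — off by 5.30.

B = (0.00, 0.00) ✓; BV at -48.70° ✓; |BV| = 13.00 ✓; ∠BVL = 83.80° ✓; |VL| = 17.90 ✓; ∠VLS = 148.3° ✓; |LS| = 29.60 ✓; ∠LSJ = 141.2° ✓; |SJ| = 23.30 ✓; ∠SJW = 130.5° ✓; |JW| = 20.90 ✓; ∠JWZ = 139.3° ✓; |WZ| = 20.20 ✗.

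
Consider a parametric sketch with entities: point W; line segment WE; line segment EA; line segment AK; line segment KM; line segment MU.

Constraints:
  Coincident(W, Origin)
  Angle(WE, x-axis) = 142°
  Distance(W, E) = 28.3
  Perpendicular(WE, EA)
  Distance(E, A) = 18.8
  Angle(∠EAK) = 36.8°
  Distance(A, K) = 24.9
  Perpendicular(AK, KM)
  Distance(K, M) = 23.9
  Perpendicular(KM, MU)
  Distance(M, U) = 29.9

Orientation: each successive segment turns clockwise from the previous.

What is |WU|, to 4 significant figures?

51.14

W is at the origin; WE runs at 142.0° with length 28.3, so E = (-22.30, 17.42). WE is perpendicular to EA, so EA runs at 52.00°; with |EA| = 18.8, A = (-10.73, 32.24). ∠EAK = 36.8° gives AK at -91.20° from the x-axis; with |AK| = 24.9, K = (-11.25, 7.343). AK is perpendicular to KM, so KM runs at 178.8°; with |KM| = 23.9, M = (-35.14, 7.844). KM ⟂ MU, so MU runs at 88.80°; with |MU| = 29.9, U = (-34.52, 37.74). Then |WU| = |U − W| = 51.14.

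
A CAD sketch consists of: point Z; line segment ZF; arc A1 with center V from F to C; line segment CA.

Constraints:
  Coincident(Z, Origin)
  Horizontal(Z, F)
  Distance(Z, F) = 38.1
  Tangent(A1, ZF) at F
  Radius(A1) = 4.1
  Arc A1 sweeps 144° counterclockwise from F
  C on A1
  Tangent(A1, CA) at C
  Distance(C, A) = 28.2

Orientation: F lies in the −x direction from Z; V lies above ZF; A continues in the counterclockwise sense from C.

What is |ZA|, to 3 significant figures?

63.2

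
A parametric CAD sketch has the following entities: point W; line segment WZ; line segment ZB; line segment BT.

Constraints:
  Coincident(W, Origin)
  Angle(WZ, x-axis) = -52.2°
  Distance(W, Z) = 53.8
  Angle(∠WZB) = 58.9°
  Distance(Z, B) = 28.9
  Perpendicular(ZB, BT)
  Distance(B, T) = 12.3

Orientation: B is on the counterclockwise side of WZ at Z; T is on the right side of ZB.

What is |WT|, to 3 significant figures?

58.4

W is at the origin; WZ runs at -52.2° with length 53.8, so Z = 53.8·(cos -52.2°, sin -52.2°) = (33.0, -42.5). ∠WZB = 58.9°, so ZB runs at -52.2° + (180° − 58.9°) = 68.9° from the x-axis; with |ZB| = 28.9, B = Z + 28.9·(cos 68.9°, sin 68.9°) = (43.4, -15.5). The perpendicularity gives BT at right angles to ZB; with |BT| = 12.3 on the right of ZB, T = B + 12.3·(0.933, -0.360) = (54.9, -20.0). Then |WT| = |T − W| = 58.4.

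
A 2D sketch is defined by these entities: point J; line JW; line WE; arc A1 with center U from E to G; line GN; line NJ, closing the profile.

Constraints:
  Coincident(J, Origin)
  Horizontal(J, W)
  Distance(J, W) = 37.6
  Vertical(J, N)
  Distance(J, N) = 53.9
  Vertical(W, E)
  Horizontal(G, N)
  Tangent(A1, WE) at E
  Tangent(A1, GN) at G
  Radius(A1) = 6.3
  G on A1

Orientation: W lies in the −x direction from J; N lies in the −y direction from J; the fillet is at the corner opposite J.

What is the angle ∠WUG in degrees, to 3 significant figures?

172°

J is at the origin; J and W share the same y with |JW| = 37.6 and W on the −x side, so W = (-37.6, 0.00). JN is vertical with |JN| = 53.9 and N on the −y side, so N = (0.00, -53.9). The virtual corner opposite J is at (-37.6, -53.9). Since A1 is tangent to WE there, UE ⟂ WE and since A1 is tangent to GN there, UG ⟂ GN, with radius 6.3, so the center U sits 6.3 in from both sides at U = (-31.3, -47.6). That places the tangent points at E = (-37.6, -47.6) on WE and G = (-31.3, -53.9) on GN. Then cos ∠WUG = UW·UG / (|UW||UG|), giving 172°.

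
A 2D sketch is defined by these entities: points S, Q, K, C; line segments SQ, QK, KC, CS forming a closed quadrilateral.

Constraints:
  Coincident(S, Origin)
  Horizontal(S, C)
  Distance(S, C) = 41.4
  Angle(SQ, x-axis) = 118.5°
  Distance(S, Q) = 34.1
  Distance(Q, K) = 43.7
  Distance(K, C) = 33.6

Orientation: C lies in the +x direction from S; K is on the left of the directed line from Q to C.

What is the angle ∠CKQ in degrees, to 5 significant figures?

113.81°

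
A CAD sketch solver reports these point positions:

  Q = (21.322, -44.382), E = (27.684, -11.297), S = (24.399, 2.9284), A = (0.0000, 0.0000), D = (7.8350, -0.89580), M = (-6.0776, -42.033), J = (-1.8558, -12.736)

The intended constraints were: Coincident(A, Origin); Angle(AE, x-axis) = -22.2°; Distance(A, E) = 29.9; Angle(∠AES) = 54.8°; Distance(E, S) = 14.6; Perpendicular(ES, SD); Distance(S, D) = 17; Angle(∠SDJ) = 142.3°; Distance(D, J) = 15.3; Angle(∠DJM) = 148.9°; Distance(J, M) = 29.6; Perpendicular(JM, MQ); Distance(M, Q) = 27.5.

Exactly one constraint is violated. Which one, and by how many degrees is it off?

Perpendicular(JM, MQ) — off by 3.30°.

A = (0.00, 0.00) ✓; AE at -22.20° ✓; |AE| = 29.90 ✓; ∠AES = 54.80° ✓; |ES| = 14.60 ✓; ∠(ES, SD) = 90.00° ✓; |SD| = 17.00 ✓; ∠SDJ = 142.3° ✓; |DJ| = 15.30 ✓; ∠DJM = 148.9° ✓; |JM| = 29.60 ✓; ∠(JM, MQ) = 93.30° ✗; |MQ| = 27.50 ✓.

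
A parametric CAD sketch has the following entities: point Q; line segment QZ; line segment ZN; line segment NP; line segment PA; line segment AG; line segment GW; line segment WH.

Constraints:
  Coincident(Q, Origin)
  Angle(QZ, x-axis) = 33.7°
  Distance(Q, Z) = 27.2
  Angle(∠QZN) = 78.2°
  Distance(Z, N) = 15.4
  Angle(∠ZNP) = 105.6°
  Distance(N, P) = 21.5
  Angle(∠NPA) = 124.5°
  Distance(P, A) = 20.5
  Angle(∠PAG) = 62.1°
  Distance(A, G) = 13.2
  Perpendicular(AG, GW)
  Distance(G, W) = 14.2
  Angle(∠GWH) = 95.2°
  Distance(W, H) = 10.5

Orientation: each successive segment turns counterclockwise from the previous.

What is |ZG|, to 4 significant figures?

24.40

∠NPA = 124.5° gives PA at -94.60° from the x-axis; with |PA| = 20.5, A = (-8.637, -5.266). ∠PAG = 62.1° gives AG at 23.30° from the x-axis; with |AG| = 13.2, G = (3.486, -0.04448). Then |ZG| = |G − Z| = 24.40.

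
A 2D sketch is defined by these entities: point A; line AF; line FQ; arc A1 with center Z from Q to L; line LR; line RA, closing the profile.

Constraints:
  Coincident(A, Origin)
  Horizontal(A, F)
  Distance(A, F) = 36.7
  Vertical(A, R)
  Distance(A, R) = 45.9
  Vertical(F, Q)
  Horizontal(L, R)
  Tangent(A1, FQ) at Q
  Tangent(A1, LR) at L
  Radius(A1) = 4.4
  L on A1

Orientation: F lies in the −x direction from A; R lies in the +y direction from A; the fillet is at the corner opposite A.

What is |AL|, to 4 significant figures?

56.13

A is at the origin; AF is horizontal with |AF| = 36.7 and F on the −x side, so F = (-36.70, 0.000). A and R share the same x with |AR| = 45.9 and R on the +y side, so R = (0.000, 45.90). The virtual corner opposite A is at (-36.70, 45.90). A1 meets FQ tangentially, so ZQ is at right angles to FQ and since A1 is tangent to LR there, ZL ⟂ LR, with radius 4.4, so the center Z sits 4.4 in from both sides at Z = (-32.30, 41.50). That places the tangent points at Q = (-36.70, 41.50) on FQ and L = (-32.30, 45.90) on LR. Then |AL| = |L − A| = 56.13.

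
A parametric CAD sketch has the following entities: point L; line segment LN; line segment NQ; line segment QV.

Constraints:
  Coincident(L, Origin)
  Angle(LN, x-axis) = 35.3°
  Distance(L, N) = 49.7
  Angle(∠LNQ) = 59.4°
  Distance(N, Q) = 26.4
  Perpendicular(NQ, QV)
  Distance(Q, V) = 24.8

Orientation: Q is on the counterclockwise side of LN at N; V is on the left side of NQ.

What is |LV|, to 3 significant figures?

18.0

L is at the origin; LN runs at 35.3° with length 49.7, so N = 49.7·(cos 35.3°, sin 35.3°) = (40.6, 28.7). ∠LNQ = 59.4°, so NQ runs at 35.3° + (180° − 59.4°) = 156° from the x-axis; with |NQ| = 26.4, Q = N + 26.4·(cos 156°, sin 156°) = (16.5, 39.5). NQ is perpendicular to QV; with |QV| = 24.8 on the left of NQ, V = Q + 24.8·(-0.408, -0.913) = (6.34, 16.9). Then |LV| = |V − L| = 18.0.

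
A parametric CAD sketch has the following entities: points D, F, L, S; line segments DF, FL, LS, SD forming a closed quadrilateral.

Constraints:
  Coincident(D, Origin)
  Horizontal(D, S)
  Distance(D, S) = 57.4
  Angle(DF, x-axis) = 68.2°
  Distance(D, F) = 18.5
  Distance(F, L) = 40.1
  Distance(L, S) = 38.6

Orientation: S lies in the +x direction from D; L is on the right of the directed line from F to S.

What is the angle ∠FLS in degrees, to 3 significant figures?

85.4°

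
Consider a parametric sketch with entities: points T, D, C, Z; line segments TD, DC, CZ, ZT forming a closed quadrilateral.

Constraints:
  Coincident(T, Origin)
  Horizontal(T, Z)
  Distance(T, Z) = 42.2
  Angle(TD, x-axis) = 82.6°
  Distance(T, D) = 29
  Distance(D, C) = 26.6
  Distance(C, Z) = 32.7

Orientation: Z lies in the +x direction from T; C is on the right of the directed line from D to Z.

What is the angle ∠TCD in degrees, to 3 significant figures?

93.5°

Checks: T = (0.00, 0.00) ✓; |DC| = 26.60 ✓; |CZ| = 32.70 ✓.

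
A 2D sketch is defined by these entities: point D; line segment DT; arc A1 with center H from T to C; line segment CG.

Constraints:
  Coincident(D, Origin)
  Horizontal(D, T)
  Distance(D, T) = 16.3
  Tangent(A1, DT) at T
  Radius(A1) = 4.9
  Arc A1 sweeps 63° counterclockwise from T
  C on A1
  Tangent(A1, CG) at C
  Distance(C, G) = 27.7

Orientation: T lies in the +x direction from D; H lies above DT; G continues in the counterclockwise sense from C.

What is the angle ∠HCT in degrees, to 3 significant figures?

58.5°

D is at the origin; DT is horizontal with |DT| = 16.3 and T on the +x side, so T = (16.3, 0.00). Since A1 is tangent to DT there, HT ⟂ DT, so H = T + (0, 4.9) = (16.3, 4.90). On A1, T sits at bearing -90° from H; a 63° counterclockwise sweep puts C at bearing -27°, so C = H + 4.9·(cos -27°, sin -27°) = (20.7, 2.68). Then cos ∠HCT = CH·CT / (|CH||CT|), giving 58.5°.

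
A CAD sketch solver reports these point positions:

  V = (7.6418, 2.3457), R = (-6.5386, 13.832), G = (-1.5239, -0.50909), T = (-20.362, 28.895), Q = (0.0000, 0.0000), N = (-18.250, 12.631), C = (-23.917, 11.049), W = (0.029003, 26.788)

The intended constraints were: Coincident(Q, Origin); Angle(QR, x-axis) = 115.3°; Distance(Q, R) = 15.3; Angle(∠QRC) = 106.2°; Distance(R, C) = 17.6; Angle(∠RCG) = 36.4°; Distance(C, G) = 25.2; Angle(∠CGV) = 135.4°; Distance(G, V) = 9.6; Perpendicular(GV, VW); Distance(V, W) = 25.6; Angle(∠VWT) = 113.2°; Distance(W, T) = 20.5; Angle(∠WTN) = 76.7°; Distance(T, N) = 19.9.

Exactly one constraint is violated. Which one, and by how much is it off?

Distance(T, N) = 19.9 — off by 3.50.

Q = (0.00, 0.00) ✓; QR at 115.3° ✓; |QR| = 15.30 ✓; ∠QRC = 106.2° ✓; |RC| = 17.60 ✓; ∠RCG = 36.40° ✓; |CG| = 25.20 ✓; ∠CGV = 135.4° ✓; |GV| = 9.600 ✓; ∠(GV, VW) = 90.00° ✓; |VW| = 25.60 ✓; ∠VWT = 113.2° ✓; |WT| = 20.50 ✓; ∠WTN = 76.70° ✓; |TN| = 16.40 ✗.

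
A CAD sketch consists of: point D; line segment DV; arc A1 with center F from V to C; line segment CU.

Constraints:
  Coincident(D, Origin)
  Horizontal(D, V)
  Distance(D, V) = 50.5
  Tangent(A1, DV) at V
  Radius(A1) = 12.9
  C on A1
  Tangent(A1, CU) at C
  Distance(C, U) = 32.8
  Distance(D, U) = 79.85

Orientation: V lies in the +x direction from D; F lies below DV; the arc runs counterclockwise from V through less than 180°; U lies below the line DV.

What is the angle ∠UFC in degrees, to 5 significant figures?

68.531°

Checks: D = (0.00, 0.00) ✓; |FC| = 12.90 ✓; ∠(FC, CU) = 90.00° ✓; |CU| = 32.80 ✓; |DU| = 79.85 ✓.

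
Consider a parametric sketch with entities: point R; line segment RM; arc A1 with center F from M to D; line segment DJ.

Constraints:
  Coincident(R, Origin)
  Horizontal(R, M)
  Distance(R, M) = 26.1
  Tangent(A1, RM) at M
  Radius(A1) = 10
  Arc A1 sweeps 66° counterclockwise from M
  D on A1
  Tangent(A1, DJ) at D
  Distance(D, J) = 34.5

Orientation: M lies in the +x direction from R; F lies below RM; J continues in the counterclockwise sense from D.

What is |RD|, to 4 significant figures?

17.97

A1 meets RM tangentially, so FM is at right angles to RM, so F = M + (0, -10) = (26.10, -10.00). On A1, M sits at bearing 90° from F; a 66° counterclockwise sweep puts D at bearing 156°, so D = F + 10.0·(cos 156°, sin 156°) = (16.96, -5.933). Then |RD| = |D − R| = 17.97.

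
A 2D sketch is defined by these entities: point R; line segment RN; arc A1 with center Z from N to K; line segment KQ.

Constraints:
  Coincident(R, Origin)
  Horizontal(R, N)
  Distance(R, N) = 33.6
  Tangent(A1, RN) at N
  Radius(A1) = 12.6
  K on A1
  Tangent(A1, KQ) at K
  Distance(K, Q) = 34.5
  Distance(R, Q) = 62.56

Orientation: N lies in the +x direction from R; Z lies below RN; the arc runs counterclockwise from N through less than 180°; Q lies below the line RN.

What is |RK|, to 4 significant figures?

29.22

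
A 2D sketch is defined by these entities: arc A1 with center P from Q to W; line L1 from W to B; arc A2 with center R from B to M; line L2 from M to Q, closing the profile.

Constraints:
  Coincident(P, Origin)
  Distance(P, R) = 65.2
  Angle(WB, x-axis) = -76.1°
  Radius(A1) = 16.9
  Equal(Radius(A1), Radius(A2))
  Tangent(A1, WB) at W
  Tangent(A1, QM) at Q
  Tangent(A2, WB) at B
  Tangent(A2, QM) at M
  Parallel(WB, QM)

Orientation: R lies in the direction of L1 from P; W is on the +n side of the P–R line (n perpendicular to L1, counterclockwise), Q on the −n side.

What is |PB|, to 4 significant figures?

67.35

Tangency of A1 to both parallel lines with radius 16.9 puts W and Q at P ± 16.9·n: W = (16.41, 4.060), Q = (-16.41, -4.060). Equal radii place B and M the same way about R: B = R + 16.9·n = (32.07, -59.23), M = R − 16.9·n = (-0.7422, -67.35). Then |PB| = |B − P| = 67.35.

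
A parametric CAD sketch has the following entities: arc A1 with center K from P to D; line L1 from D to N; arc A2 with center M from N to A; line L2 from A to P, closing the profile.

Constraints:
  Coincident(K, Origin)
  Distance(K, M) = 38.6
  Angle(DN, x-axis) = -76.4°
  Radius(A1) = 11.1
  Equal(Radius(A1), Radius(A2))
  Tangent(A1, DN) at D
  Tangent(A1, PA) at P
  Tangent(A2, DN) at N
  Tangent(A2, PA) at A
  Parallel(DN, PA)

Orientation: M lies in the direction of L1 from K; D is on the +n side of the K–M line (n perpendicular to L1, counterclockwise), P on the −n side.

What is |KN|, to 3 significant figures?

40.2

The slot axis is L1's direction at -76.4°, so u = (cos -76.4°, sin -76.4°) = (0.235, -0.972) and n = (−sin -76.4°, cos -76.4°) = (0.972, 0.235). K is at the origin and M lies 38.6 along u from K, so M = 38.6·u = (9.08, -37.5). Tangency of A1 to both parallel lines with radius 11.1 puts D and P at K ± 11.1·n: D = (10.8, 2.61), P = (-10.8, -2.61). Equal radii place N and A the same way about M: N = M + 11.1·n = (19.9, -34.9), A = M − 11.1·n = (-1.71, -40.1). Then |KN| = |N − K| = 40.2.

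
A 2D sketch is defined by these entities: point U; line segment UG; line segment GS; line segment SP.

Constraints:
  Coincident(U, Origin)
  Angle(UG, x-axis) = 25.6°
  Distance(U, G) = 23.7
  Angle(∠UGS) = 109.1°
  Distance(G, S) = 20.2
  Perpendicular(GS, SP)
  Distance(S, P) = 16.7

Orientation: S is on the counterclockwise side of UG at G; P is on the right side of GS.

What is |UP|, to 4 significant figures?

48.06

∠UGS = 109.1°, so GS runs at 25.6° + (180° − 109.1°) = 96.50° from the x-axis; with |GS| = 20.2, S = G + 20.2·(cos 96.50°, sin 96.50°) = (19.09, 30.31). The perpendicularity gives SP at right angles to GS; with |SP| = 16.7 on the right of GS, P = S + 16.7·(0.9936, 0.1132) = (35.68, 32.20). Then |UP| = |P − U| = 48.06.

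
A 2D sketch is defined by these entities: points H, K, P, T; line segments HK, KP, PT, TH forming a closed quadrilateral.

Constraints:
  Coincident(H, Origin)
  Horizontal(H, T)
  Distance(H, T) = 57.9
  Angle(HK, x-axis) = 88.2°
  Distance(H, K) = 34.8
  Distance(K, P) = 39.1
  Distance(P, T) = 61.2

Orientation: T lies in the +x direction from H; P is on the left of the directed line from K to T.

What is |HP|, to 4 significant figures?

65.61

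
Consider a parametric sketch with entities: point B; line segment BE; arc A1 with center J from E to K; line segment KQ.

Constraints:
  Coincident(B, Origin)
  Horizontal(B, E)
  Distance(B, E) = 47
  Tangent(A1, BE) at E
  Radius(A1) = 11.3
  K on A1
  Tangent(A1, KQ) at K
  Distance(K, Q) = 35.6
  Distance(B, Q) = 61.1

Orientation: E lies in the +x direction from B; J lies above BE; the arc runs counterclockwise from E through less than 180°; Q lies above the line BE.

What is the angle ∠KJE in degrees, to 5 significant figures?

121.11°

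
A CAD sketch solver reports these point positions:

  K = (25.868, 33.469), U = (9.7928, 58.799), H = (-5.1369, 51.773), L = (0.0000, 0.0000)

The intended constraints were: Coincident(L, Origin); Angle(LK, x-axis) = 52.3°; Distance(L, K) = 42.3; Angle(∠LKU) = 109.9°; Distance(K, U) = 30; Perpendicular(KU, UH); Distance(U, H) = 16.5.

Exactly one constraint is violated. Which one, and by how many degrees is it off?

Perpendicular(KU, UH) — off by 7.20°.

L = (0.00, 0.00) ✓; LK at 52.30° ✓; |LK| = 42.30 ✓; ∠LKU = 109.9° ✓; |KU| = 30.00 ✓; ∠(KU, UH) = 82.80° ✗; |UH| = 16.50 ✓.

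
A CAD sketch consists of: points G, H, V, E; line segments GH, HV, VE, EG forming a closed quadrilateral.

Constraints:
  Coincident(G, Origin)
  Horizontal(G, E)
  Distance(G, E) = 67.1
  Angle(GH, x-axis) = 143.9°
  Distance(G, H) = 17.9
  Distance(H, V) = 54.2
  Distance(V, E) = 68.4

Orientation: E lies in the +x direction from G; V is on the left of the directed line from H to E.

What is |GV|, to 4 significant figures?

55.41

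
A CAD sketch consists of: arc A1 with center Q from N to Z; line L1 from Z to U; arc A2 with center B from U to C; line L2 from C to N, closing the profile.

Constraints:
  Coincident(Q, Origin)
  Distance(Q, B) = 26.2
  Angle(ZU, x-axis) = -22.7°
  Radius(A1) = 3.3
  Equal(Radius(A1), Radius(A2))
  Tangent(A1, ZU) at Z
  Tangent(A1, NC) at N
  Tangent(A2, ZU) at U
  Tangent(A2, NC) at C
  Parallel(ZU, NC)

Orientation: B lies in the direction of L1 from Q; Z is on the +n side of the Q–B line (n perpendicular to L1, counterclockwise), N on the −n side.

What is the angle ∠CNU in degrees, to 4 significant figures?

14.14°

The slot axis is L1's direction at -22.7°, so u = (cos -22.7°, sin -22.7°) = (0.9225, -0.3859) and n = (−sin -22.7°, cos -22.7°) = (0.3859, 0.9225). Q is at the origin and B lies 26.2 along u from Q, so B = 26.2·u = (24.17, -10.11). Tangency of A1 to both parallel lines with radius 3.3 puts Z and N at Q ± 3.3·n: Z = (1.273, 3.044), N = (-1.273, -3.044). Equal radii place U and C the same way about B: U = B + 3.3·n = (25.44, -7.066), C = B − 3.3·n = (22.90, -13.16). Then cos ∠CNU = NC·NU / (|NC||NU|), giving 14.14°.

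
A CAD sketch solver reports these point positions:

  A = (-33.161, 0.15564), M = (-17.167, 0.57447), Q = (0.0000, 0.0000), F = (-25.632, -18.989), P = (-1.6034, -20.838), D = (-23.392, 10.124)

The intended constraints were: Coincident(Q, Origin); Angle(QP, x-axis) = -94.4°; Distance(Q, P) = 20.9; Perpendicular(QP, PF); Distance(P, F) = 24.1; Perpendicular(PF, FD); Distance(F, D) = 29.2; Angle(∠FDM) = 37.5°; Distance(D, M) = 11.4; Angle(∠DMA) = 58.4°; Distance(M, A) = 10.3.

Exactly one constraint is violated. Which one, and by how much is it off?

Distance(M, A) = 10.3 — off by 5.70.

Q = (0.00, 0.00) ✓; QP at -94.40° ✓; |QP| = 20.90 ✓; ∠(QP, PF) = 90.00° ✓; |PF| = 24.10 ✓; ∠(PF, FD) = 90.00° ✓; |FD| = 29.20 ✓; ∠FDM = 37.50° ✓; |DM| = 11.40 ✓; ∠DMA = 58.40° ✓; |MA| = 16.00 ✗.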